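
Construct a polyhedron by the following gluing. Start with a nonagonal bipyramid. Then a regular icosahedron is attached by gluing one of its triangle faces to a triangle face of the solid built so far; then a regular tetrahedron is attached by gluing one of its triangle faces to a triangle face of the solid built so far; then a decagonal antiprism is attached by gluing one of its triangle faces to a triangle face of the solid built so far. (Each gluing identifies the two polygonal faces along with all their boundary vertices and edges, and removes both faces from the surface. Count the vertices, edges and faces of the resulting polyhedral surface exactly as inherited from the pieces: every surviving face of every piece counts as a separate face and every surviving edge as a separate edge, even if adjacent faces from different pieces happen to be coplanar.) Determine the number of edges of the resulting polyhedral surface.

A nonagonal bipyramid: V=11, E=27, F=18.
Attach a regular icosahedron (V=12, E=30, F=20) along a 3-gon: merge 3 vertices and 3 edges, delete both glued faces → V=20, E=54, F=36.
Attach a regular tetrahedron (V=4, E=6, F=4) along a 3-gon: merge 3 vertices and 3 edges, delete both glued faces → V=21, E=57, F=38.
Attach a decagonal antiprism (V=20, E=40, F=22) along a 3-gon: merge 3 vertices and 3 edges, delete both glued faces → V=38, E=94, F=58.
Check: V − E + F = 38 − 94 + 58 = 2.

94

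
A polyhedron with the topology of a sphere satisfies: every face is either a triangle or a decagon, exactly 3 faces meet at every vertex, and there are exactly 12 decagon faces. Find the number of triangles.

Let x be the number of triangles; then F = 12 + x.
Edge–face incidences: 2E = 10·12 + 3·x = 120 + 3x.
Every vertex has degree 3, so 3V = 2E.
Euler: V − E + F = 2 ⇒ (2E)/3 − E + (12 + x) = 2.
Multiply by 6: 2·(2E) − 3·(2E) + 6·(12 + x) = 12, i.e. 72 + 6x − (120 + 3x) = 12.
Collecting terms: 3x − 48 = 12, so 3x = 60, so x = 20.
Then 2E = 120 + 3·20 = 180, so E = 90, V = 2E/3 = 60, F = 12 + 20 = 32.

20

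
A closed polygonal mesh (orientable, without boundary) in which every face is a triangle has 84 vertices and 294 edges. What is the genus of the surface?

Every face is a triangle and each edge borders two faces, so 3F = 2·294, giving F = 196.
χ = V − E + F = 84 − 294 + 196 = -14.
For a closed orientable surface χ = 2 − 2g, so g = (2 − (-14))/2 = 8.

8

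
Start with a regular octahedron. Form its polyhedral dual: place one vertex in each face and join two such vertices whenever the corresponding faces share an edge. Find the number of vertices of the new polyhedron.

The base solid has V = 6, E = 12, F = 8.
The dual swaps V and F and preserves E: V′ = F = 8, E′ = E = 12, F′ = V = 6.

8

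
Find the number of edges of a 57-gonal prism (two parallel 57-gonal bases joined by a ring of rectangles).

171

A prism on an n-gon has two n-gon bases and n rectangular sides: V = 2·57 = 114, E = 3·57 = 171, F = 57 + 2 = 59.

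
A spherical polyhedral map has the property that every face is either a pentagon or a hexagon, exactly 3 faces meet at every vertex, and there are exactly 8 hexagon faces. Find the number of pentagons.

Let x be the number of pentagons; then F = 8 + x.
Edge–face incidences: 2E = 6·8 + 5·x = 48 + 5x.
Every vertex has degree 3, so 3V = 2E.
Euler: V − E + F = 2 ⇒ (2E)/3 − E + (8 + x) = 2.
Multiply by 6: 2·(2E) − 3·(2E) + 6·(8 + x) = 12, i.e. 48 + 6x − (48 + 5x) = 12.
Collecting terms: x = 12.
Then 2E = 48 + 5·12 = 108, so E = 54, V = 2E/3 = 36, F = 8 + 12 = 20.

12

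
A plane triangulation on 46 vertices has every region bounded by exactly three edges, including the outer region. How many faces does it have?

88

In a plane triangulation 3F = 2E and V − E + F = 2, so F = 2V − 4 = 2·46 − 4 = 88.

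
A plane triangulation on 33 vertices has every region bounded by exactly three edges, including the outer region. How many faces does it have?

62

In a plane triangulation 3F = 2E and V − E + F = 2, so F = 2V − 4 = 2·33 − 4 = 62.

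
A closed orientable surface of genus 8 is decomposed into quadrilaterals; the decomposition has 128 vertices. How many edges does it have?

χ = 2 − 2·8 = -14, and every face is a square so 4F = 2E.
V − E + F = -14 with E = 4F/2 gives 128 − (4/2 − 1)·F = -14, so F = 142 and E = 284.

284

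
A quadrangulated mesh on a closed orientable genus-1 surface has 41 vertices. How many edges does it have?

82

χ = 2 − 2·1 = 0, and every face is a square so 4F = 2E.
V − E + F = 0 with E = 4F/2 gives 41 − (4/2 − 1)·F = 0, so F = 41 and E = 82.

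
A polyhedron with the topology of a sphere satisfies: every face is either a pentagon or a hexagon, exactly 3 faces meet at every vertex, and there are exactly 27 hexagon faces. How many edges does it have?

Let x be the number of pentagons; then F = 27 + x.
Edge–face incidences: 2E = 6·27 + 5·x = 162 + 5x.
Every vertex has degree 3, so 3V = 2E.
Euler: V − E + F = 2 ⇒ (2E)/3 − E + (27 + x) = 2.
Multiply by 6: 2·(2E) − 3·(2E) + 6·(27 + x) = 12, i.e. 162 + 6x − (162 + 5x) = 12.
Collecting terms: x = 12.
Then 2E = 162 + 5·12 = 222, so E = 111, V = 2E/3 = 74, F = 27 + 12 = 39.

111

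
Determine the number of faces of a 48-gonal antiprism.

An antiprism on an n-gon has two n-gon caps and 2n triangles: V = 2·48 = 96, E = 4·48 = 192, F = 2·48 + 2 = 98.
Check: V − E + F = 96 − 192 + 98 = 2.

98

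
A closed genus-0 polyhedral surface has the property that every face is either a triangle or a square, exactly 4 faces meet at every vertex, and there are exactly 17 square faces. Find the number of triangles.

Let x be the number of triangles; then F = 17 + x.
Edge–face incidences: 2E = 4·17 + 3·x = 68 + 3x.
Every vertex has degree 4, so 4V = 2E.
Euler: V − E + F = 2 ⇒ (2E)/4 − E + (17 + x) = 2.
Multiply by 8: 2·(2E) − 4·(2E) + 8·(17 + x) = 16, i.e. 136 + 8x − 2·(68 + 3x) = 16.
Collecting terms: 2x = 16, so x = 8.
Then 2E = 68 + 3·8 = 92, so E = 46, V = 2E/4 = 23, F = 17 + 8 = 25.

8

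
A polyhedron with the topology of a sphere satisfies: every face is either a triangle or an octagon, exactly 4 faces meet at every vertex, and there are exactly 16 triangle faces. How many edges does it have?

32

Let x be the number of octagons; then F = 16 + x.
Edge–face incidences: 2E = 3·16 + 8·x = 48 + 8x.
Every vertex has degree 4, so 4V = 2E.
Euler: V − E + F = 2 ⇒ (2E)/4 − E + (16 + x) = 2.
Multiply by 8: 2·(2E) − 4·(2E) + 8·(16 + x) = 16, i.e. 128 + 8x − 2·(48 + 8x) = 16.
Collecting terms: −8x + 32 = 16, so −8x = −16, so x = 2.
Then 2E = 48 + 8·2 = 64, so E = 32, V = 2E/4 = 16, F = 16 + 2 = 18.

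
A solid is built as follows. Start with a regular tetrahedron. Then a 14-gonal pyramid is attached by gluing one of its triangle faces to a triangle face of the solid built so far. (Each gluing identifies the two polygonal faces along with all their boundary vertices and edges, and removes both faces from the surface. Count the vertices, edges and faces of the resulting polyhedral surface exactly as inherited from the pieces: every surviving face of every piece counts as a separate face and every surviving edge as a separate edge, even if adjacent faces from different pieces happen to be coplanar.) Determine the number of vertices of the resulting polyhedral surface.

16

A regular tetrahedron: V=4, E=6, F=4.
Attach a 14-gonal pyramid (V=15, E=28, F=15) along a 3-gon: merge 3 vertices and 3 edges, delete both glued faces → V=16, E=31, F=17.
Check: V − E + F = 16 − 31 + 17 = 2.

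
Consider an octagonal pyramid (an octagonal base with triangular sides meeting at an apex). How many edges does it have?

A pyramid on an n-gon base has one n-gon and n triangles: V = 8 + 1 = 9, E = 2·8 = 16, F = 8 + 1 = 9.
Check: V − E + F = 9 − 16 + 9 = 2.

16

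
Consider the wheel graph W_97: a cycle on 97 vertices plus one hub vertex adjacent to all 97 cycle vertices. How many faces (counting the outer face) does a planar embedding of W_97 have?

98

W_97 has V = 97 + 1 = 98 vertices and E = 2·97 = 194 edges.
By Euler's formula F = 2 − V + E = 2 − 98 + 194 = 98.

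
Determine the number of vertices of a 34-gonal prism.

A prism on an n-gon has two n-gon bases and n rectangular sides: V = 2·34 = 68, E = 3·34 = 102, F = 34 + 2 = 36.
Check: V − E + F = 68 − 102 + 36 = 2.

68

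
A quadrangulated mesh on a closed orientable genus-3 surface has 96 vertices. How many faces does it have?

100

χ = 2 − 2·3 = -4, and every face is a square so 4F = 2E.
V − E + F = -4 with E = 4F/2 gives 96 − (4/2 − 1)·F = -4, so F = 100 and E = 200.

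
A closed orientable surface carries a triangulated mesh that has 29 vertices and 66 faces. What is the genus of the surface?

3

Every face is a triangle, so 2E = 3·66 = 198, giving E = 99.
χ = V − E + F = 29 − 99 + 66 = -4.
For a closed orientable surface χ = 2 − 2g, so g = (2 − (-4))/2 = 3.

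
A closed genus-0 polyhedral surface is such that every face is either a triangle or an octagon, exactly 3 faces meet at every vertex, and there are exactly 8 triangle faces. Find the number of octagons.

Let x be the number of octagons; then F = 8 + x.
Edge–face incidences: 2E = 3·8 + 8·x = 24 + 8x.
Every vertex has degree 3, so 3V = 2E.
Euler: V − E + F = 2 ⇒ (2E)/3 − E + (8 + x) = 2.
Multiply by 6: 2·(2E) − 3·(2E) + 6·(8 + x) = 12, i.e. 48 + 6x − (24 + 8x) = 12.
Collecting terms: −2x + 24 = 12, so −2x = −12, so x = 6.
Then 2E = 24 + 8·6 = 72, so E = 36, V = 2E/3 = 24, F = 8 + 6 = 14.

6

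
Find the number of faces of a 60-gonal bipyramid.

120

A bipyramid over an n-gon has 2n triangular faces and n + 2 vertices: V = 60 + 2 = 62, E = 3·60 = 180, F = 2·60 = 120.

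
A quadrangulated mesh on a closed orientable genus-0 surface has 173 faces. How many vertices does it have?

175

χ = 2 − 2·0 = 2, and every face is a square so 4F = 2E.
E = 4·173/2 = 346. Then V = 2 + E − F = 2 + 346 − 173 = 175.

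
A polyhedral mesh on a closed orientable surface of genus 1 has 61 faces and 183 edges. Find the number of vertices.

122

For a closed orientable surface of genus 1, χ = 2 − 2·1 = 0.
V = 0 + E − F = 0 + 183 − 61 = 122.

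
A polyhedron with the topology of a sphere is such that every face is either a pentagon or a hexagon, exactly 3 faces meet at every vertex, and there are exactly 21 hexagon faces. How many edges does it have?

Let x be the number of pentagons; then F = 21 + x.
Edge–face incidences: 2E = 6·21 + 5·x = 126 + 5x.
Every vertex has degree 3, so 3V = 2E.
Euler: V − E + F = 2 ⇒ (2E)/3 − E + (21 + x) = 2.
Multiply by 6: 2·(2E) − 3·(2E) + 6·(21 + x) = 12, i.e. 126 + 6x − (126 + 5x) = 12.
Collecting terms: x = 12.
Then 2E = 126 + 5·12 = 186, so E = 93, V = 2E/3 = 62, F = 21 + 12 = 33.

93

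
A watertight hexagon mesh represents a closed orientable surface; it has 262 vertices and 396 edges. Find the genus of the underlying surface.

Every face is a hexagon and each edge borders two faces, so 6F = 2·396, giving F = 132.
χ = V − E + F = 262 − 396 + 132 = -2.
For a closed orientable surface χ = 2 − 2g, so g = (2 − (-2))/2 = 2.

2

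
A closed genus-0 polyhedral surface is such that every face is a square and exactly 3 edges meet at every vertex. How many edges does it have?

12

Each face has 4 edges and each edge borders two faces, so 2E = 4F.
Each vertex has degree 3, so 3V = 2E and hence V = 4F/3.
Euler: V − E + F = 2 ⇒ (4F/3) − (4F/2) + F = 2.
Multiply by 6: (8 − 12 + 6)F = 12, i.e. 2F = 12.
So F = 6, E = 4·6/2 = 12, V = 4·6/3 = 8.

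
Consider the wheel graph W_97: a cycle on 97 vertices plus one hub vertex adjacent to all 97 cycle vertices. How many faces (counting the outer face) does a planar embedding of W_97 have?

98

W_97 has V = 97 + 1 = 98 vertices and E = 2·97 = 194 edges.
By Euler's formula F = 2 − V + E = 2 − 98 + 194 = 98.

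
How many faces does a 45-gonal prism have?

47

A prism on an n-gon has two n-gon bases and n rectangular sides: V = 2·45 = 90, E = 3·45 = 135, F = 45 + 2 = 47.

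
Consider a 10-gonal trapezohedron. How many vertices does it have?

The n-trapezohedron (dual of the n-antiprism) has V = 2·10 + 2 = 22, E = 4·10 = 40, F = 2·10 = 20.

22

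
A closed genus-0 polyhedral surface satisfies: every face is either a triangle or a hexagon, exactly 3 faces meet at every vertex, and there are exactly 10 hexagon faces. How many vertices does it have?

Let x be the number of triangles; then F = 10 + x.
Edge–face incidences: 2E = 6·10 + 3·x = 60 + 3x.
Every vertex has degree 3, so 3V = 2E.
Euler: V − E + F = 2 ⇒ (2E)/3 − E + (10 + x) = 2.
Multiply by 6: 2·(2E) − 3·(2E) + 6·(10 + x) = 12, i.e. 60 + 6x − (60 + 3x) = 12.
Collecting terms: 3x = 12, so x = 4.
Then 2E = 60 + 3·4 = 72, so E = 36, V = 2E/3 = 24, F = 10 + 4 = 14.

24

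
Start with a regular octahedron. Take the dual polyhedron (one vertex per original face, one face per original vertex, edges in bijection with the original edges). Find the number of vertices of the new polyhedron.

8

The base solid has V = 6, E = 12, F = 8.
The dual swaps V and F and preserves E: V′ = F = 8, E′ = E = 12, F′ = V = 6.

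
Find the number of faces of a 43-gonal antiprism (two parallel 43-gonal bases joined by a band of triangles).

An antiprism on an n-gon has two n-gon caps and 2n triangles: V = 2·43 = 86, E = 4·43 = 172, F = 2·43 + 2 = 88.
Check: V − E + F = 86 − 172 + 88 = 2.

88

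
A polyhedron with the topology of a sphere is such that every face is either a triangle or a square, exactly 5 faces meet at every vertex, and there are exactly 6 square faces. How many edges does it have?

Let x be the number of triangles; then F = 6 + x.
Edge–face incidences: 2E = 4·6 + 3·x = 24 + 3x.
Every vertex has degree 5, so 5V = 2E.
Euler: V − E + F = 2 ⇒ (2E)/5 − E + (6 + x) = 2.
Multiply by 10: 2·(2E) − 5·(2E) + 10·(6 + x) = 20, i.e. 60 + 10x − 3·(24 + 3x) = 20.
Collecting terms: x − 12 = 20, so x = 32.
Then 2E = 24 + 3·32 = 120, so E = 60, V = 2E/5 = 24, F = 6 + 32 = 38.

60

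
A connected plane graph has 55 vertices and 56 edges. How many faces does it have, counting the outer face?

Euler's formula for a connected plane graph: V − E + F = 2, so F = 2 − 55 + 56 = 3.

3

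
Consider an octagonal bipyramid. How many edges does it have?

A bipyramid over an n-gon has 2n triangular faces and n + 2 vertices: V = 8 + 2 = 10, E = 3·8 = 24, F = 2·8 = 16.

24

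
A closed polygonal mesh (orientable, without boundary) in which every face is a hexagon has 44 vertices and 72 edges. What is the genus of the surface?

Every face is a hexagon and each edge borders two faces, so 6F = 2·72, giving F = 24.
χ = V − E + F = 44 − 72 + 24 = -4.
For a closed orientable surface χ = 2 − 2g, so g = (2 − (-4))/2 = 3.

3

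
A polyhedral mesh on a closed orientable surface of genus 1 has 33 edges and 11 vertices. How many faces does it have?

For a closed orientable surface of genus 1, χ = 2 − 2·1 = 0.
F = 0 − V + E = 0 − 11 + 33 = 22.

22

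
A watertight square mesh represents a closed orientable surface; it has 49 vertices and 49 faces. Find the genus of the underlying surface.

Every face is a square, so 2E = 4·49 = 196, giving E = 98.
χ = V − E + F = 49 − 98 + 49 = 0.
For a closed orientable surface χ = 2 − 2g, so g = (2 − (0))/2 = 1.

1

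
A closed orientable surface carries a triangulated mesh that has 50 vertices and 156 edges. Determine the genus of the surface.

2

Every face is a triangle and each edge borders two faces, so 3F = 2·156, giving F = 104.
χ = V − E + F = 50 − 156 + 104 = -2.
For a closed orientable surface χ = 2 − 2g, so g = (2 − (-2))/2 = 2.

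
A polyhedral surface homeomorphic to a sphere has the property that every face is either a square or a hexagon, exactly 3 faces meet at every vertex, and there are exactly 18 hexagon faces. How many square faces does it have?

Let x be the number of squares; then F = 18 + x.
Edge–face incidences: 2E = 6·18 + 4·x = 108 + 4x.
Every vertex has degree 3, so 3V = 2E.
Euler: V − E + F = 2 ⇒ (2E)/3 − E + (18 + x) = 2.
Multiply by 6: 2·(2E) − 3·(2E) + 6·(18 + x) = 12, i.e. 108 + 6x − (108 + 4x) = 12.
Collecting terms: 2x = 12, so x = 6.
Then 2E = 108 + 4·6 = 132, so E = 66, V = 2E/3 = 44, F = 18 + 6 = 24.

6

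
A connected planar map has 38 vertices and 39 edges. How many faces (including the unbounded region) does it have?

Euler's formula for a connected plane graph: V − E + F = 2, so F = 2 − 38 + 39 = 3.

3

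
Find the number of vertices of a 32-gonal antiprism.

64

An antiprism on an n-gon has two n-gon caps and 2n triangles: V = 2·32 = 64, E = 4·32 = 128, F = 2·32 + 2 = 66.
Check: V − E + F = 64 − 128 + 66 = 2.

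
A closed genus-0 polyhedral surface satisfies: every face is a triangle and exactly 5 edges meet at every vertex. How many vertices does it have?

12

Each face has 3 edges and each edge borders two faces, so 2E = 3F.
Each vertex has degree 5, so 5V = 2E and hence V = 3F/5.
Euler: V − E + F = 2 ⇒ (3F/5) − (3F/2) + F = 2.
Multiply by 10: (6 − 15 + 10)F = 20, i.e. 1F = 20.
So F = 20, E = 3·20/2 = 30, V = 3·20/5 = 12.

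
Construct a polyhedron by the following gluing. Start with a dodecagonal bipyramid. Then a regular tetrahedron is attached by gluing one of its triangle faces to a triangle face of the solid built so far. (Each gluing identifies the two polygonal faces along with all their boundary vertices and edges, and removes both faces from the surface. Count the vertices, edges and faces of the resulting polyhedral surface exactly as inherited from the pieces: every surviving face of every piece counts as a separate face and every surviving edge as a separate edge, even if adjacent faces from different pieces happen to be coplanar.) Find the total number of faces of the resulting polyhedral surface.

26

A dodecagonal bipyramid: V=14, E=36, F=24.
Attach a regular tetrahedron (V=4, E=6, F=4) along a 3-gon: merge 3 vertices and 3 edges, delete both glued faces → V=15, E=39, F=26.
Check: V − E + F = 15 − 39 + 26 = 2.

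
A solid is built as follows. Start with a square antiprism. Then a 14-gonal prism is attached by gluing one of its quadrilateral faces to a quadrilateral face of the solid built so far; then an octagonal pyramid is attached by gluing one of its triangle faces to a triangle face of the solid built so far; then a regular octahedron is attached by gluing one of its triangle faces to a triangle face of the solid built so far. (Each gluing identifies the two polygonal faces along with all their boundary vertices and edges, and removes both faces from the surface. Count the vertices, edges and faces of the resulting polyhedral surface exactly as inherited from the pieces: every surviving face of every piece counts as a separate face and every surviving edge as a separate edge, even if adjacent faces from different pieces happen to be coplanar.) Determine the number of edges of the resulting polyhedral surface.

A square antiprism: V=8, E=16, F=10.
Attach a 14-gonal prism (V=28, E=42, F=16) along a 4-gon: merge 4 vertices and 4 edges, delete both glued faces → V=32, E=54, F=24.
Attach an octagonal pyramid (V=9, E=16, F=9) along a 3-gon: merge 3 vertices and 3 edges, delete both glued faces → V=38, E=67, F=31.
Attach a regular octahedron (V=6, E=12, F=8) along a 3-gon: merge 3 vertices and 3 edges, delete both glued faces → V=41, E=76, F=37.
Check: V − E + F = 41 − 76 + 37 = 2.

76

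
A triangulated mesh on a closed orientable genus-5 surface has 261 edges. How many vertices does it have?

79

χ = 2 − 2·5 = -8, and every face is a triangle so 3F = 2E.
F = 2E/3 = 174. Then V = -8 + E − F = -8 + 261 − 174 = 79.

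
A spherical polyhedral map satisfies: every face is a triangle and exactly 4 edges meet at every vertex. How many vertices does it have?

6

Each face has 3 edges and each edge borders two faces, so 2E = 3F.
Each vertex has degree 4, so 4V = 2E and hence V = 3F/4.
Euler: V − E + F = 2 ⇒ (3F/4) − (3F/2) + F = 2.
Multiply by 8: (6 − 12 + 8)F = 16, i.e. 2F = 16.
So F = 8, E = 3·8/2 = 12, V = 3·8/4 = 6.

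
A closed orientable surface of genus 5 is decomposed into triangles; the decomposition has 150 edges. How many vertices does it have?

χ = 2 − 2·5 = -8, and every face is a triangle so 3F = 2E.
F = 2E/3 = 100. Then V = -8 + E − F = -8 + 150 − 100 = 42.

42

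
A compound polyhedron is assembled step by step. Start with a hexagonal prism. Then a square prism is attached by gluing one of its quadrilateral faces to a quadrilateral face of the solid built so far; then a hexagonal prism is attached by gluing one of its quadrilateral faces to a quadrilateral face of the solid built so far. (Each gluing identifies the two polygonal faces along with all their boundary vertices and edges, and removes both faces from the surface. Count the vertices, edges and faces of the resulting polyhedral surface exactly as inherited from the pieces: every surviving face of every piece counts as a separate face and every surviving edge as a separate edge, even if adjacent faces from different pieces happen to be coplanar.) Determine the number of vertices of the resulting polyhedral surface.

24

A hexagonal prism: V=12, E=18, F=8.
Attach a square prism (V=8, E=12, F=6) along a 4-gon: merge 4 vertices and 4 edges, delete both glued faces → V=16, E=26, F=12.
Attach a hexagonal prism (V=12, E=18, F=8) along a 4-gon: merge 4 vertices and 4 edges, delete both glued faces → V=24, E=40, F=18.
Check: V − E + F = 24 − 40 + 18 = 2.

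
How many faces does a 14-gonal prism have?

16

A prism on an n-gon has two n-gon bases and n rectangular sides: V = 2·14 = 28, E = 3·14 = 42, F = 14 + 2 = 16.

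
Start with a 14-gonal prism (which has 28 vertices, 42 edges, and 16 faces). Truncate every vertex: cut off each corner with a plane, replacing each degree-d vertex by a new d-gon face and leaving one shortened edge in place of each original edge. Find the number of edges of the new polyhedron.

126

Truncation replaces each original edge-end by a new vertex, so V′ = 2E = 84.
Each original edge survives, and each old vertex of degree d contributes d new edges; summing degrees gives Σd = 2E, so E′ = E + 2E = 3E = 126.
Each original face survives and each original vertex becomes one new face: F′ = F + V = 44.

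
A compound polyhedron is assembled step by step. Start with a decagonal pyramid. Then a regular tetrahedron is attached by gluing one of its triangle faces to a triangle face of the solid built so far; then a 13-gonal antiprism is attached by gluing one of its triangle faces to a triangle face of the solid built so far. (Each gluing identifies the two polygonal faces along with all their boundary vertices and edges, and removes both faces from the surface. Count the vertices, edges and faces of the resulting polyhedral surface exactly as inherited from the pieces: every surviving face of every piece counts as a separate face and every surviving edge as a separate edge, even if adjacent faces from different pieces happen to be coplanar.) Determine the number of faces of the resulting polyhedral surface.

A decagonal pyramid: V=11, E=20, F=11.
Attach a regular tetrahedron (V=4, E=6, F=4) along a 3-gon: merge 3 vertices and 3 edges, delete both glued faces → V=12, E=23, F=13.
Attach a 13-gonal antiprism (V=26, E=52, F=28) along a 3-gon: merge 3 vertices and 3 edges, delete both glued faces → V=35, E=72, F=39.
Check: V − E + F = 35 − 72 + 39 = 2.

39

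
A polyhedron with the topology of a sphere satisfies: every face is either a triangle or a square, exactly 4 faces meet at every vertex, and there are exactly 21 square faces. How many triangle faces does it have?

Let x be the number of triangles; then F = 21 + x.
Edge–face incidences: 2E = 4·21 + 3·x = 84 + 3x.
Every vertex has degree 4, so 4V = 2E.
Euler: V − E + F = 2 ⇒ (2E)/4 − E + (21 + x) = 2.
Multiply by 8: 2·(2E) − 4·(2E) + 8·(21 + x) = 16, i.e. 168 + 8x − 2·(84 + 3x) = 16.
Collecting terms: 2x = 16, so x = 8.
Then 2E = 84 + 3·8 = 108, so E = 54, V = 2E/4 = 27, F = 21 + 8 = 29.

8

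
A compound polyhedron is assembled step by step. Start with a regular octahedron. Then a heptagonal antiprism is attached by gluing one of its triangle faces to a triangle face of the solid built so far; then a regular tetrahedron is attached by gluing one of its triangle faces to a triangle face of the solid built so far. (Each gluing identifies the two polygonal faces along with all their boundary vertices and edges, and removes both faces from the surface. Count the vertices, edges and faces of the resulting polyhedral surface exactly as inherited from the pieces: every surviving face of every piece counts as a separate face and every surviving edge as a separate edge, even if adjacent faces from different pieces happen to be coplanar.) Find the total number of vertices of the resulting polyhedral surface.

18

A regular octahedron: V=6, E=12, F=8.
Attach a heptagonal antiprism (V=14, E=28, F=16) along a 3-gon: merge 3 vertices and 3 edges, delete both glued faces → V=17, E=37, F=22.
Attach a regular tetrahedron (V=4, E=6, F=4) along a 3-gon: merge 3 vertices and 3 edges, delete both glued faces → V=18, E=40, F=24.
Check: V − E + F = 18 − 40 + 24 = 2.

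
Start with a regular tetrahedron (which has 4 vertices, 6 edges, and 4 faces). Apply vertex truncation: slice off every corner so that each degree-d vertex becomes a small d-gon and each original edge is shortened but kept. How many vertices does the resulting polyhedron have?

Truncation replaces each original edge-end by a new vertex, so V′ = 2E = 12.
Each original edge survives, and each old vertex of degree d contributes d new edges; summing degrees gives Σd = 2E, so E′ = E + 2E = 3E = 18.
Each original face survives and each original vertex becomes one new face: F′ = F + V = 8.

12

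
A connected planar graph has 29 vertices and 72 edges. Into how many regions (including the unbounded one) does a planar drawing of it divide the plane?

Euler's formula for a connected plane graph: V − E + F = 2, so F = 2 − 29 + 72 = 45.

45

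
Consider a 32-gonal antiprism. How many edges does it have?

128

An antiprism on an n-gon has two n-gon caps and 2n triangles: V = 2·32 = 64, E = 4·32 = 128, F = 2·32 + 2 = 66.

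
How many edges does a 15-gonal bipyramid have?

A bipyramid over an n-gon has 2n triangular faces and n + 2 vertices: V = 15 + 2 = 17, E = 3·15 = 45, F = 2·15 = 30.

45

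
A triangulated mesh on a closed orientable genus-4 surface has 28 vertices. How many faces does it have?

χ = 2 − 2·4 = -6, and every face is a triangle so 3F = 2E.
V − E + F = -6 with E = 3F/2 gives 28 − (3/2 − 1)·F = -6, so F = 68 and E = 102.

68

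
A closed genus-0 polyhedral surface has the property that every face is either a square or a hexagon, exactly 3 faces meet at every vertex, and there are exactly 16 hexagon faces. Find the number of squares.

6

Let x be the number of squares; then F = 16 + x.
Edge–face incidences: 2E = 6·16 + 4·x = 96 + 4x.
Every vertex has degree 3, so 3V = 2E.
Euler: V − E + F = 2 ⇒ (2E)/3 − E + (16 + x) = 2.
Multiply by 6: 2·(2E) − 3·(2E) + 6·(16 + x) = 12, i.e. 96 + 6x − (96 + 4x) = 12.
Collecting terms: 2x = 12, so x = 6.
Then 2E = 96 + 4·6 = 120, so E = 60, V = 2E/3 = 40, F = 16 + 6 = 22.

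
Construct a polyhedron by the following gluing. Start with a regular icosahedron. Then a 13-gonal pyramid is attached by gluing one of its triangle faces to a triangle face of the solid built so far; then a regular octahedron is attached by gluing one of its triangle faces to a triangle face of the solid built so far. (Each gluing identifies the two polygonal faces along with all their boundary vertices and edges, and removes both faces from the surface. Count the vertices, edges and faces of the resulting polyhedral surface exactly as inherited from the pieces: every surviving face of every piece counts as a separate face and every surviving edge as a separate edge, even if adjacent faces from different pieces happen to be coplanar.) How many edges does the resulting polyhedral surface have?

A regular icosahedron: V=12, E=30, F=20.
Attach a 13-gonal pyramid (V=14, E=26, F=14) along a 3-gon: merge 3 vertices and 3 edges, delete both glued faces → V=23, E=53, F=32.
Attach a regular octahedron (V=6, E=12, F=8) along a 3-gon: merge 3 vertices and 3 edges, delete both glued faces → V=26, E=62, F=38.
Check: V − E + F = 26 − 62 + 38 = 2.

62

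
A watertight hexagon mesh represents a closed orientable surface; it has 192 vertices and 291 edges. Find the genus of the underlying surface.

Every face is a hexagon and each edge borders two faces, so 6F = 2·291, giving F = 97.
χ = V − E + F = 192 − 291 + 97 = -2.
For a closed orientable surface χ = 2 − 2g, so g = (2 − (-2))/2 = 2.

2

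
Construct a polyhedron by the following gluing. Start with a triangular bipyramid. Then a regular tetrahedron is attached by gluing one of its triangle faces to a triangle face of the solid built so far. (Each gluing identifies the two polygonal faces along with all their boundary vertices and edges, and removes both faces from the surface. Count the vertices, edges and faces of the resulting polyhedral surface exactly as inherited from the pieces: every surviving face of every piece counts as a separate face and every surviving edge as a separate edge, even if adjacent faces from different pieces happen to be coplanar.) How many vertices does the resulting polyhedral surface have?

6

A triangular bipyramid: V=5, E=9, F=6.
Attach a regular tetrahedron (V=4, E=6, F=4) along a 3-gon: merge 3 vertices and 3 edges, delete both glued faces → V=6, E=12, F=8.
Check: V − E + F = 6 − 12 + 8 = 2.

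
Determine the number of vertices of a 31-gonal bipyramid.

33

A bipyramid over an n-gon has 2n triangular faces and n + 2 vertices: V = 31 + 2 = 33, E = 3·31 = 93, F = 2·31 = 62.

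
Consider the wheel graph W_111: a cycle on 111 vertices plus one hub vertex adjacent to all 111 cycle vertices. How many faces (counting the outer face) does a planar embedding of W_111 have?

112

W_111 has V = 111 + 1 = 112 vertices and E = 2·111 = 222 edges.
By Euler's formula F = 2 − V + E = 2 − 112 + 222 = 112.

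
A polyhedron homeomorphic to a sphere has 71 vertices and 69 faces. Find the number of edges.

Here V − E + F = 2.
E = V + F − (2) = 71 + 69 − (2) = 138.

138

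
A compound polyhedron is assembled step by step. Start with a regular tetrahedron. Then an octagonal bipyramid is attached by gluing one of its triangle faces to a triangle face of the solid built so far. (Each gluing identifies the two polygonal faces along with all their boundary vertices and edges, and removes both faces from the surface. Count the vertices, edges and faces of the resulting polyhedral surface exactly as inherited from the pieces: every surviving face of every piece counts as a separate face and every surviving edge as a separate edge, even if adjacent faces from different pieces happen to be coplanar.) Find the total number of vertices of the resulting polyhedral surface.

A regular tetrahedron: V=4, E=6, F=4.
Attach an octagonal bipyramid (V=10, E=24, F=16) along a 3-gon: merge 3 vertices and 3 edges, delete both glued faces → V=11, E=27, F=18.
Check: V − E + F = 11 − 27 + 18 = 2.

11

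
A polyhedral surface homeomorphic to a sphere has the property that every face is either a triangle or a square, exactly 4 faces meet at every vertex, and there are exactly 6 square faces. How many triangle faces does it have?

Let x be the number of triangles; then F = 6 + x.
Edge–face incidences: 2E = 4·6 + 3·x = 24 + 3x.
Every vertex has degree 4, so 4V = 2E.
Euler: V − E + F = 2 ⇒ (2E)/4 − E + (6 + x) = 2.
Multiply by 8: 2·(2E) − 4·(2E) + 8·(6 + x) = 16, i.e. 48 + 8x − 2·(24 + 3x) = 16.
Collecting terms: 2x = 16, so x = 8.
Then 2E = 24 + 3·8 = 48, so E = 24, V = 2E/4 = 12, F = 6 + 8 = 14.

8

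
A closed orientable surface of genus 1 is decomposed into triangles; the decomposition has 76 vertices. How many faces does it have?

χ = 2 − 2·1 = 0, and every face is a triangle so 3F = 2E.
V − E + F = 0 with E = 3F/2 gives 76 − (3/2 − 1)·F = 0, so F = 152 and E = 228.

152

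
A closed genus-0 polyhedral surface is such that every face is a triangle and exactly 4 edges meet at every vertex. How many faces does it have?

8

Each face has 3 edges and each edge borders two faces, so 2E = 3F.
Each vertex has degree 4, so 4V = 2E and hence V = 3F/4.
Euler: V − E + F = 2 ⇒ (3F/4) − (3F/2) + F = 2.
Multiply by 8: (6 − 12 + 8)F = 16, i.e. 2F = 16.
So F = 8, E = 3·8/2 = 12, V = 3·8/4 = 6.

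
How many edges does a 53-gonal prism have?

159

A prism on an n-gon has two n-gon bases and n rectangular sides: V = 2·53 = 106, E = 3·53 = 159, F = 53 + 2 = 55.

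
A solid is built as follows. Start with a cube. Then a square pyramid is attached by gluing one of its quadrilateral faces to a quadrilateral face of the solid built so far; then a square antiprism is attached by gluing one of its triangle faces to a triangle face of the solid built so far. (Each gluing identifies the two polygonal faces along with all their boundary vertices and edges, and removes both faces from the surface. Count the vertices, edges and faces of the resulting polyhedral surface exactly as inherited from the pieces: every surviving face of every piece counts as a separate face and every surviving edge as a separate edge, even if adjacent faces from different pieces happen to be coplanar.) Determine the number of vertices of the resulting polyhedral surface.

A cube: V=8, E=12, F=6.
Attach a square pyramid (V=5, E=8, F=5) along a 4-gon: merge 4 vertices and 4 edges, delete both glued faces → V=9, E=16, F=9.
Attach a square antiprism (V=8, E=16, F=10) along a 3-gon: merge 3 vertices and 3 edges, delete both glued faces → V=14, E=29, F=17.
Check: V − E + F = 14 − 29 + 17 = 2.

14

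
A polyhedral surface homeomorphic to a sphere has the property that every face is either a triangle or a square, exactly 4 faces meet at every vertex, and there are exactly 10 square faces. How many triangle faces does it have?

8

Let x be the number of triangles; then F = 10 + x.
Edge–face incidences: 2E = 4·10 + 3·x = 40 + 3x.
Every vertex has degree 4, so 4V = 2E.
Euler: V − E + F = 2 ⇒ (2E)/4 − E + (10 + x) = 2.
Multiply by 8: 2·(2E) − 4·(2E) + 8·(10 + x) = 16, i.e. 80 + 8x − 2·(40 + 3x) = 16.
Collecting terms: 2x = 16, so x = 8.
Then 2E = 40 + 3·8 = 64, so E = 32, V = 2E/4 = 16, F = 10 + 8 = 18.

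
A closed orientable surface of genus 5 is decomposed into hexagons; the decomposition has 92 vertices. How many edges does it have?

150

χ = 2 − 2·5 = -8, and every face is a hexagon so 6F = 2E.
V − E + F = -8 with E = 6F/2 gives 92 − (6/2 − 1)·F = -8, so F = 50 and E = 150.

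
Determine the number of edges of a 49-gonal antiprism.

An antiprism on an n-gon has two n-gon caps and 2n triangles: V = 2·49 = 98, E = 4·49 = 196, F = 2·49 + 2 = 100.

196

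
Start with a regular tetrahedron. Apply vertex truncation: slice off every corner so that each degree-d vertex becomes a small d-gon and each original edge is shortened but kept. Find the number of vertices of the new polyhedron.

The base solid has V = 4, E = 6, F = 4.
Truncation replaces each original edge-end by a new vertex, so V′ = 2E = 12.
Each original edge survives, and each old vertex of degree d contributes d new edges; summing degrees gives Σd = 2E, so E′ = E + 2E = 3E = 18.
Each original face survives and each original vertex becomes one new face: F′ = F + V = 8.

12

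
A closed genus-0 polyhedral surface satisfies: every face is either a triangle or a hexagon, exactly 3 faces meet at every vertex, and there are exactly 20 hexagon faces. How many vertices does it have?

44

Let x be the number of triangles; then F = 20 + x.
Edge–face incidences: 2E = 6·20 + 3·x = 120 + 3x.
Every vertex has degree 3, so 3V = 2E.
Euler: V − E + F = 2 ⇒ (2E)/3 − E + (20 + x) = 2.
Multiply by 6: 2·(2E) − 3·(2E) + 6·(20 + x) = 12, i.e. 120 + 6x − (120 + 3x) = 12.
Collecting terms: 3x = 12, so x = 4.
Then 2E = 120 + 3·4 = 132, so E = 66, V = 2E/3 = 44, F = 20 + 4 = 24.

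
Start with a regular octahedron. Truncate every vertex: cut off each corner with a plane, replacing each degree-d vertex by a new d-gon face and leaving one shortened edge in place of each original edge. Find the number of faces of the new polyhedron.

14

The base solid has V = 6, E = 12, F = 8.
Truncation replaces each original edge-end by a new vertex, so V′ = 2E = 24.
Each original edge survives, and each old vertex of degree d contributes d new edges; summing degrees gives Σd = 2E, so E′ = E + 2E = 3E = 36.
Each original face survives and each original vertex becomes one new face: F′ = F + V = 14.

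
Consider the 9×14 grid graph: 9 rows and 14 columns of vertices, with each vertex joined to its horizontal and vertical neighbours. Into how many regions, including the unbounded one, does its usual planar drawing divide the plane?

105

The grid has V = 9·14 = 126 vertices and E = 9·13 + 14·8 = 229 edges.
F = 2 − V + E = 2 − 126 + 229 = 105.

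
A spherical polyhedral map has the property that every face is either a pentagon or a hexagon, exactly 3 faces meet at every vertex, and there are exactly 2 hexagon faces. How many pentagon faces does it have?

12

Let x be the number of pentagons; then F = 2 + x.
Edge–face incidences: 2E = 6·2 + 5·x = 12 + 5x.
Every vertex has degree 3, so 3V = 2E.
Euler: V − E + F = 2 ⇒ (2E)/3 − E + (2 + x) = 2.
Multiply by 6: 2·(2E) − 3·(2E) + 6·(2 + x) = 12, i.e. 12 + 6x − (12 + 5x) = 12.
Collecting terms: x = 12.
Then 2E = 12 + 5·12 = 72, so E = 36, V = 2E/3 = 24, F = 2 + 12 = 14.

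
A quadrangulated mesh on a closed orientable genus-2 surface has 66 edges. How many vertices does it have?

χ = 2 − 2·2 = -2, and every face is a square so 4F = 2E.
F = 2E/4 = 33. Then V = -2 + E − F = -2 + 66 − 33 = 31.

31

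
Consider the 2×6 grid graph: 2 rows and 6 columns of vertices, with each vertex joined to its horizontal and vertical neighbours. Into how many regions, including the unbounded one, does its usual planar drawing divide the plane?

The grid has V = 2·6 = 12 vertices and E = 2·5 + 6·1 = 16 edges.
F = 2 − V + E = 2 − 12 + 16 = 6.

6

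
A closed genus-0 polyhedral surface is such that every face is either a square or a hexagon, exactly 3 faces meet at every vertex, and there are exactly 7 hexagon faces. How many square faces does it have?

6

Let x be the number of squares; then F = 7 + x.
Edge–face incidences: 2E = 6·7 + 4·x = 42 + 4x.
Every vertex has degree 3, so 3V = 2E.
Euler: V − E + F = 2 ⇒ (2E)/3 − E + (7 + x) = 2.
Multiply by 6: 2·(2E) − 3·(2E) + 6·(7 + x) = 12, i.e. 42 + 6x − (42 + 4x) = 12.
Collecting terms: 2x = 12, so x = 6.
Then 2E = 42 + 4·6 = 66, so E = 33, V = 2E/3 = 22, F = 7 + 6 = 13.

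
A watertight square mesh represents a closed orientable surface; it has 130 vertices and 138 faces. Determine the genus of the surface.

5

Every face is a square, so 2E = 4·138 = 552, giving E = 276.
χ = V − E + F = 130 − 276 + 138 = -8.
For a closed orientable surface χ = 2 − 2g, so g = (2 − (-8))/2 = 5.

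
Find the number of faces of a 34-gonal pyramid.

35

A pyramid on an n-gon base has one n-gon and n triangles: V = 34 + 1 = 35, E = 2·34 = 68, F = 34 + 1 = 35.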